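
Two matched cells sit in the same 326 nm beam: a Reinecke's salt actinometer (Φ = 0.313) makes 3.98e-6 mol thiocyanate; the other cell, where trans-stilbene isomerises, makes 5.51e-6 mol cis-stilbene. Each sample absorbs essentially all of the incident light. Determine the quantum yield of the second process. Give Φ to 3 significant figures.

Photons absorbed by the actinometer: 3.98e-6 / 0.313 = 1.272e-5 mol.
Φ(unknown) = 5.51e-6 / 1.272e-5 = 0.433.

Φ = 0.433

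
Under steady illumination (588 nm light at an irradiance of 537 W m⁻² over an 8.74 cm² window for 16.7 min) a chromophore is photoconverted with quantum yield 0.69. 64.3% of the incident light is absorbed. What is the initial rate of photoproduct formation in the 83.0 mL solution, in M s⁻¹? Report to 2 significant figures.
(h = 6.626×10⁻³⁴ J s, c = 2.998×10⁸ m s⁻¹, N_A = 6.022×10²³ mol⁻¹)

1.2×10⁻⁵ M s⁻¹

Photon energy at 588 nm: hc/λ = (6.626×10⁻³⁴)(2.998×10⁸)/(588×10⁻⁹) = 3.378×10⁻¹⁹ J.
Energy delivered: (537 W m⁻²)(8.74×10⁻⁴ m²)(1002 s) = 470.3 J.
Photons incident: 470.3 / 3.378×10⁻¹⁹ = 1.392×10²¹, i.e. 1.392×10²¹/6.022×10²³ = 0.002312 mol.
Photons absorbed: 0.643 × 0.002312 = 0.001487 mol.
Product formed: 0.69 × 0.001487 = 0.001026 mol.
Rate: 0.001026 mol / (1002 s × 0.083 L) = 1.2×10⁻⁵ M s⁻¹.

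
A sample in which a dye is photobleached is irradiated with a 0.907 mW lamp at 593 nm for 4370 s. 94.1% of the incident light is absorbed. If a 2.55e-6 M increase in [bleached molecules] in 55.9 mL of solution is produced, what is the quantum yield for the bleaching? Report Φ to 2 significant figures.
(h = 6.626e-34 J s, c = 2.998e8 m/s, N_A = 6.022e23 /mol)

Φ = 0.0077

Product: (2.55e-6 M)(0.0559 L) = 1.425e-7 mol.
Photon energy at 593 nm: hc/λ = (6.626e-34)(2.998e8)/(593e-9) = 3.350e-19 J.
Energy delivered: (0.907 mW)(4370 s) = 3.964 J.
Photons incident: 3.964 / 3.350e-19 = 1.183e19, i.e. 1.183e19/6.022e23 = 1.964e-5 mol.
Photons absorbed: 0.941 × 1.964e-5 = 1.848e-5 mol.
Φ = 1.425e-7 mol / 1.848e-5 mol photons = 0.0077.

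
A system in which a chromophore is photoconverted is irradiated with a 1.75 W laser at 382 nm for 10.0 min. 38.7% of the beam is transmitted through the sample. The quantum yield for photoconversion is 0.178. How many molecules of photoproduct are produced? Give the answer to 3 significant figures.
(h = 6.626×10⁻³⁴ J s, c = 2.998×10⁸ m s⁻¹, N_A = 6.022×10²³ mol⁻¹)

2.20×10²⁰ molecules

Photon energy at 382 nm: hc/λ = (6.626×10⁻³⁴)(2.998×10⁸)/(382×10⁻⁹) = 5.200×10⁻¹⁹ J.
Energy delivered: (1.75 W)(600 s) = 1050 J.
Photons incident: 1050 / 5.200×10⁻¹⁹ = 2.019×10²¹, i.e. 2.019×10²¹/6.022×10²³ = 0.003353 mol.
Fraction absorbed: 1 − 38.7/100 = 0.6130.
Photons absorbed: 0.6130 × 0.003353 = 0.002055 mol.
Product: Φ × n_abs = 0.178 × 0.002055 = 3.658×10⁻⁴ mol.
As a count: 3.658×10⁻⁴ × 6.022×10²³ = 2.20×10²⁰.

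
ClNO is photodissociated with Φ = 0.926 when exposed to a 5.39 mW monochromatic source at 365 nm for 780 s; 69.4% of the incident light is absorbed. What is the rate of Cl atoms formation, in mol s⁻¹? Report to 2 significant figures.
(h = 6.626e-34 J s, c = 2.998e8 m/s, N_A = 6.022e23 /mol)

Photon energy at 365 nm: hc/λ = (6.626e-34)(2.998e8)/(365e-9) = 5.442e-19 J.
Energy delivered: (5.39 mW)(780 s) = 4.204 J.
Photons incident: 4.204 / 5.442e-19 = 7.725e18, i.e. 7.725e18/6.022e23 = 1.283e-5 mol.
Photons absorbed: 0.694 × 1.283e-5 = 8.904e-6 mol.
Product formed: 0.926 × 8.904e-6 = 8.245e-6 mol.
Rate: 8.245e-6 / 780 s = 1.1e-8 mol s⁻¹.

1.1e-8 mol s⁻¹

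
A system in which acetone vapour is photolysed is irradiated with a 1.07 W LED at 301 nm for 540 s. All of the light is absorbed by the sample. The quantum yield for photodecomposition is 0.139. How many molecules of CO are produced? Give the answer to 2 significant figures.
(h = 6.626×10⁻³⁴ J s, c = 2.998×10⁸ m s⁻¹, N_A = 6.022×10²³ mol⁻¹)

1.2×10²⁰ molecules

Photon energy at 301 nm: hc/λ = (6.626×10⁻³⁴)(2.998×10⁸)/(301×10⁻⁹) = 6.600×10⁻¹⁹ J.
Energy delivered: (1.07 W)(540 s) = 577.8 J.
Photons incident: 577.8 / 6.600×10⁻¹⁹ = 8.755×10²⁰, i.e. 8.755×10²⁰/6.022×10²³ = 0.001454 mol.
Product: Φ × n_abs = 0.139 × 0.001454 = 2.021×10⁻⁴ mol.
As a count: 2.021×10⁻⁴ × 6.022×10²³ = 1.2×10²⁰.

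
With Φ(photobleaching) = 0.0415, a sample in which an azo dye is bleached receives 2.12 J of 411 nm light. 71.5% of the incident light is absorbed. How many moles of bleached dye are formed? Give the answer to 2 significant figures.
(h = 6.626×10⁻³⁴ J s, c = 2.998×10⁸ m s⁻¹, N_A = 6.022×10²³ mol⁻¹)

Photon energy at 411 nm: hc/λ = (6.626×10⁻³⁴)(2.998×10⁸)/(411×10⁻⁹) = 4.833×10⁻¹⁹ J.
Photons incident: 2.12 / 4.833×10⁻¹⁹ = 4.387×10¹⁸, i.e. 4.387×10¹⁸/6.022×10²³ = 7.285×10⁻⁶ mol.
Photons absorbed: 0.715 × 7.285×10⁻⁶ = 5.209×10⁻⁶ mol.
Product: Φ × n_abs = 0.0415 × 5.209×10⁻⁶ = 2.162×10⁻⁷ mol.

2.2×10⁻⁷ mol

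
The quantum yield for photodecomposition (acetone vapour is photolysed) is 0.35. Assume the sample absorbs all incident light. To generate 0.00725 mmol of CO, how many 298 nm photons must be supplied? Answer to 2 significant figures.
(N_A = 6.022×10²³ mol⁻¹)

Product: 0.00725 mmol = 7.25×10⁻⁶ mol.
Photons that must be absorbed: 7.25×10⁻⁶ / 0.35 = 2.071×10⁻⁵ mol.
Photon count: 2.071×10⁻⁵ × 6.022×10²³ = 1.2×10¹⁹.

1.2×10¹⁹ photons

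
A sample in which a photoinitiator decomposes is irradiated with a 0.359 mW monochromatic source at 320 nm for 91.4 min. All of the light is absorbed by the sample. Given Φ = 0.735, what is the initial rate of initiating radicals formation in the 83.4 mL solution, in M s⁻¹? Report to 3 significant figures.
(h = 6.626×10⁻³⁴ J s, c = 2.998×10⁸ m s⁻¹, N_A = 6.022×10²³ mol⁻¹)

8.46×10⁻⁹ M s⁻¹

Photon energy at 320 nm: hc/λ = (6.626×10⁻³⁴)(2.998×10⁸)/(320×10⁻⁹) = 6.208×10⁻¹⁹ J.
Energy delivered: (0.359 mW)(5484 s) = 1.969 J.
Photons incident: 1.969 / 6.208×10⁻¹⁹ = 3.172×10¹⁸, i.e. 3.172×10¹⁸/6.022×10²³ = 5.267×10⁻⁶ mol.
Product formed: 0.735 × 5.267×10⁻⁶ = 3.871×10⁻⁶ mol.
Rate: 3.871×10⁻⁶ mol / (5484 s × 0.0834 L) = 8.46×10⁻⁹ M s⁻¹.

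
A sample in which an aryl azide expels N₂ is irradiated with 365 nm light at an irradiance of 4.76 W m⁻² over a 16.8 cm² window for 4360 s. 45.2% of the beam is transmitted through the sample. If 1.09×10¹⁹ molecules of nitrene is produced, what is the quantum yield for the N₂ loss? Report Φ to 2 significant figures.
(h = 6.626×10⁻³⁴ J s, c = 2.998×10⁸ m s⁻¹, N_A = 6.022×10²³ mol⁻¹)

Φ = 0.31

Product: 1.09×10¹⁹ / 6.022×10²³ = 1.810×10⁻⁵ mol.
Photon energy at 365 nm: hc/λ = (6.626×10⁻³⁴)(2.998×10⁸)/(365×10⁻⁹) = 5.442×10⁻¹⁹ J.
Energy delivered: (4.76 W m⁻²)(16.8×10⁻⁴ m²)(4360 s) = 34.87 J.
Photons incident: 34.87 / 5.442×10⁻¹⁹ = 6.408×10¹⁹, i.e. 6.408×10¹⁹/6.022×10²³ = 1.064×10⁻⁴ mol.
Fraction absorbed: 1 − 45.2/100 = 0.5480.
Photons absorbed: 0.5480 × 1.064×10⁻⁴ = 5.831×10⁻⁵ mol.
Φ = 1.810×10⁻⁵ mol / 5.831×10⁻⁵ mol photons = 0.31.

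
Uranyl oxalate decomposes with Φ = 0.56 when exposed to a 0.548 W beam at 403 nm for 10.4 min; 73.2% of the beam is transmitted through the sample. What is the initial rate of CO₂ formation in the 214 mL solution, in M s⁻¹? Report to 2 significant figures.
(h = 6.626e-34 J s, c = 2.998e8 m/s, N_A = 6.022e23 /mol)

Photon energy at 403 nm: hc/λ = (6.626e-34)(2.998e8)/(403e-9) = 4.929e-19 J.
Energy delivered: (0.548 W)(624 s) = 342.0 J.
Photons incident: 342.0 / 4.929e-19 = 6.939e20, i.e. 6.939e20/6.022e23 = 0.001152 mol.
Fraction absorbed: 1 − 73.2/100 = 0.2680.
Photons absorbed: 0.2680 × 0.001152 = 3.087e-4 mol.
Product formed: 0.56 × 3.087e-4 = 1.729e-4 mol.
Rate: 1.729e-4 mol / (624 s × 0.214 L) = 1.3e-6 M s⁻¹.

1.3e-6 M s⁻¹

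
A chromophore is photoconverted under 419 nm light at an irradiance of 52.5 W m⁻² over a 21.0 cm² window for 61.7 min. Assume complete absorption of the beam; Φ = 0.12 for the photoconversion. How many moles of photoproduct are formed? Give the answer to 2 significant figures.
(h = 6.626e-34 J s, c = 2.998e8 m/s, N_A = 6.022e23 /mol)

1.7e-4 mol

Photon energy at 419 nm: hc/λ = (6.626e-34)(2.998e8)/(419e-9) = 4.741e-19 J.
Energy delivered: (52.5 W m⁻²)(21.0e-4 m²)(3702 s) = 408.1 J.
Photons incident: 408.1 / 4.741e-19 = 8.608e20, i.e. 8.608e20/6.022e23 = 0.001429 mol.
Product: Φ × n_abs = 0.12 × 0.001429 = 1.715e-4 mol.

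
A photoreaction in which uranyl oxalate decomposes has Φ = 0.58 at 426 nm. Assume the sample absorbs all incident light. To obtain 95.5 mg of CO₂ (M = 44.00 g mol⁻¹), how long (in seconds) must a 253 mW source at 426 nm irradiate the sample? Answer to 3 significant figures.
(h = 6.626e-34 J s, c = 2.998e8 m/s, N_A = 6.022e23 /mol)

t ≈ 4150 s

Product: 95.5 mg / 44.00 g mol⁻¹ = 0.002170 mol.
Photons that must be absorbed: 0.002170 / 0.58 = 0.003741 mol.
Photon energy: hc/λ = 4.663e-19 J; per mole, 2.808e5 J mol⁻¹.
Energy required: 0.003741 × 2.808e5 = 1050 J.
Time: 1050 J / 0.253 W = 4150 s.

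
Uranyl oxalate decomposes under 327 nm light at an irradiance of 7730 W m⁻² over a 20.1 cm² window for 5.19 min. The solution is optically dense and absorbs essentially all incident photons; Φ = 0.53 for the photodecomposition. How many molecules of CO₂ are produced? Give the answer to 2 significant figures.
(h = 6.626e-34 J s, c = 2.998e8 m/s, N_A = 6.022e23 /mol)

4.2e21 molecules

Photon energy at 327 nm: hc/λ = (6.626e-34)(2.998e8)/(327e-9) = 6.075e-19 J.
Energy delivered: (7730 W m⁻²)(20.1e-4 m²)(311.4 s) = 4838 J.
Photons incident: 4838 / 6.075e-19 = 7.964e21, i.e. 7.964e21/6.022e23 = 0.01322 mol.
Product: Φ × n_abs = 0.53 × 0.01322 = 0.007007 mol.
As a count: 0.007007 × 6.022e23 = 4.2e21.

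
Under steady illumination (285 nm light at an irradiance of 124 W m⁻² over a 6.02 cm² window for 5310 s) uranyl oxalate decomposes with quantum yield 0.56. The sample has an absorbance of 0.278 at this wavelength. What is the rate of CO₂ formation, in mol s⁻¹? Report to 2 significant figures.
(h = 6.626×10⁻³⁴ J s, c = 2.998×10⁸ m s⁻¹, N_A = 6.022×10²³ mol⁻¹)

Photon energy at 285 nm: hc/λ = (6.626×10⁻³⁴)(2.998×10⁸)/(285×10⁻⁹) = 6.970×10⁻¹⁹ J.
Energy delivered: (124 W m⁻²)(6.02×10⁻⁴ m²)(5310 s) = 396.4 J.
Photons incident: 396.4 / 6.970×10⁻¹⁹ = 5.687×10²⁰, i.e. 5.687×10²⁰/6.022×10²³ = 9.444×10⁻⁴ mol.
Fraction absorbed: 1 − 10^(−0.278) = 0.4728.
Photons absorbed: 0.4728 × 9.444×10⁻⁴ = 4.465×10⁻⁴ mol.
Product formed: 0.56 × 4.465×10⁻⁴ = 2.500×10⁻⁴ mol.
Rate: 2.500×10⁻⁴ / 5310 s = 4.7×10⁻⁸ mol s⁻¹.

4.7×10⁻⁸ mol s⁻¹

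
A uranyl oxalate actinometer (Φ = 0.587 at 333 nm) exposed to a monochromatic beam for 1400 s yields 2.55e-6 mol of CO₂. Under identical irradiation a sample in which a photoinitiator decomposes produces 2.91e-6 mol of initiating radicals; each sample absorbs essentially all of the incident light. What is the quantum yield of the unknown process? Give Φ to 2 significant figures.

Φ = 0.67

Photons absorbed by the actinometer: 2.55e-6 / 0.587 = 4.344e-6 mol.
Φ(unknown) = 2.91e-6 / 4.344e-6 = 0.67.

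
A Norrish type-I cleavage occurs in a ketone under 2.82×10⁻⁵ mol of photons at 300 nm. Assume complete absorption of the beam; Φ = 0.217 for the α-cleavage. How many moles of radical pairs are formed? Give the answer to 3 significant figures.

6.12×10⁻⁶ mol

Product: Φ × n_abs = 0.217 × 2.82×10⁻⁵ = 6.119×10⁻⁶ mol.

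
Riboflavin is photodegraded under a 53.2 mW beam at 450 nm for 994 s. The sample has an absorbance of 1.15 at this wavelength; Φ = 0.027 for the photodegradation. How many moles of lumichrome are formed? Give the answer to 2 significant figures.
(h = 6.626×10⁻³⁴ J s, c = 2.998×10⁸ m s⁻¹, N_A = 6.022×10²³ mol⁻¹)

Photon energy at 450 nm: hc/λ = (6.626×10⁻³⁴)(2.998×10⁸)/(450×10⁻⁹) = 4.414×10⁻¹⁹ J.
Energy delivered: (53.2 mW)(994 s) = 52.88 J.
Photons incident: 52.88 / 4.414×10⁻¹⁹ = 1.198×10²⁰, i.e. 1.198×10²⁰/6.022×10²³ = 1.989×10⁻⁴ mol.
Fraction absorbed: 1 − 10^(−1.15) = 0.9292.
Photons absorbed: 0.9292 × 1.989×10⁻⁴ = 1.848×10⁻⁴ mol.
Product: Φ × n_abs = 0.027 × 1.848×10⁻⁴ = 4.990×10⁻⁶ mol.

5.0×10⁻⁶ mol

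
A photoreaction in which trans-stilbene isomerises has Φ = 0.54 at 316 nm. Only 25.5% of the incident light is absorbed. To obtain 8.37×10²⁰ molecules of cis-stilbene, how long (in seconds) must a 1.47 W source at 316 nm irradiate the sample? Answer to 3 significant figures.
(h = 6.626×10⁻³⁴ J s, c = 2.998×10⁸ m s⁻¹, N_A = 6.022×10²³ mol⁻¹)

t ≈ 2600 s

Product: 8.37×10²⁰ / 6.022×10²³ = 0.001390 mol.
Photons that must be absorbed: 0.001390 / 0.54 = 0.002574 mol.
Incident photons needed: 0.002574 / 0.255 = 0.01009 mol.
Photon energy: hc/λ = 6.286×10⁻¹⁹ J; per mole, 3.785×10⁵ J mol⁻¹.
Energy required: 0.01009 × 3.785×10⁵ = 3819 J.
Time: 3819 J / 1.47 W = 2600 s.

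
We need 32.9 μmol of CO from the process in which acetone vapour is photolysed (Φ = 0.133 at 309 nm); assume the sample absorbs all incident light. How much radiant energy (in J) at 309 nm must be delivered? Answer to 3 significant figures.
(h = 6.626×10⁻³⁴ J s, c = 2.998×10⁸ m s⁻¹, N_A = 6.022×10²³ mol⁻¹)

Product: 32.9 μmol = 3.29×10⁻⁵ mol.
Photons that must be absorbed: 3.29×10⁻⁵ / 0.133 = 2.474×10⁻⁴ mol.
Photon energy: hc/λ = 6.429×10⁻¹⁹ J; per mole, 3.872×10⁵ J mol⁻¹.
Energy required: 2.474×10⁻⁴ × 3.872×10⁵ = 95.8 J.

95.8 J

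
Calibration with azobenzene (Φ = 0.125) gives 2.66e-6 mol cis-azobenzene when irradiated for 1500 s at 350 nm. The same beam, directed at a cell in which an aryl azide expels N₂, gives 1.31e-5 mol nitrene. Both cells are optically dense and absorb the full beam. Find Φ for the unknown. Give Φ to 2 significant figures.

Photons absorbed by the actinometer: 2.66e-6 / 0.125 = 2.128e-5 mol.
Φ(unknown) = 1.31e-5 / 2.128e-5 = 0.62.

Φ = 0.62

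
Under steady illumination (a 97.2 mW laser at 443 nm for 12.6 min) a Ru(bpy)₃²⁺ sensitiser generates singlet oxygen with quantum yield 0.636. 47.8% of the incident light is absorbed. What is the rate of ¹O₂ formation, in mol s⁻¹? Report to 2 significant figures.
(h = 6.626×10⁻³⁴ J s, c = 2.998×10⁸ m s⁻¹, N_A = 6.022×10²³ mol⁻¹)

Photon energy at 443 nm: hc/λ = (6.626×10⁻³⁴)(2.998×10⁸)/(443×10⁻⁹) = 4.484×10⁻¹⁹ J.
Energy delivered: (97.2 mW)(756 s) = 73.48 J.
Photons incident: 73.48 / 4.484×10⁻¹⁹ = 1.639×10²⁰, i.e. 1.639×10²⁰/6.022×10²³ = 2.722×10⁻⁴ mol.
Photons absorbed: 0.478 × 2.722×10⁻⁴ = 1.301×10⁻⁴ mol.
Product formed: 0.636 × 1.301×10⁻⁴ = 8.274×10⁻⁵ mol.
Rate: 8.274×10⁻⁵ / 756 s = 1.1×10⁻⁷ mol s⁻¹.

1.1×10⁻⁷ mol s⁻¹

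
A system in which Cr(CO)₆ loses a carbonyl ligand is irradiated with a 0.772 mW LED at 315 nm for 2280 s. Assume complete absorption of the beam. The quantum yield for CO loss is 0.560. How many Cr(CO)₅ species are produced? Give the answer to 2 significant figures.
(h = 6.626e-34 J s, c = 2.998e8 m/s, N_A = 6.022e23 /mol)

1.6e18 species

Photon energy at 315 nm: hc/λ = (6.626e-34)(2.998e8)/(315e-9) = 6.306e-19 J.
Energy delivered: (0.772 mW)(2280 s) = 1.760 J.
Photons incident: 1.760 / 6.306e-19 = 2.791e18, i.e. 2.791e18/6.022e23 = 4.635e-6 mol.
Product: Φ × n_abs = 0.560 × 4.635e-6 = 2.596e-6 mol.
As a count: 2.596e-6 × 6.022e23 = 1.6e18.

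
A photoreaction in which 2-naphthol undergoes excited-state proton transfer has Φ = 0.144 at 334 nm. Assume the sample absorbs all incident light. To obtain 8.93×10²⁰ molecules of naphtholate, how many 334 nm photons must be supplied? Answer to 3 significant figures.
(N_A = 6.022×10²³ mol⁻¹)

6.20×10²¹ photons

Product: 8.93×10²⁰ / 6.022×10²³ = 0.001483 mol.
Photons that must be absorbed: 0.001483 / 0.144 = 0.01030 mol.
Photon count: 0.01030 × 6.022×10²³ = 6.20×10²¹.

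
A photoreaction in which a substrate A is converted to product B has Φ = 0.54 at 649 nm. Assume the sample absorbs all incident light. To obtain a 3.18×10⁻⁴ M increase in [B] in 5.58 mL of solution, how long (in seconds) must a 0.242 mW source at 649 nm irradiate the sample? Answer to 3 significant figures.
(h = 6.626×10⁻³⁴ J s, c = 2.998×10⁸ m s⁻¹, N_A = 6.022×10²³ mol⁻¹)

Product: (3.18×10⁻⁴ M)(0.00558 L) = 1.774×10⁻⁶ mol.
Photons that must be absorbed: 1.774×10⁻⁶ / 0.54 = 3.285×10⁻⁶ mol.
Photon energy: hc/λ = 3.061×10⁻¹⁹ J; per mole, 1.843×10⁵ J mol⁻¹.
Energy required: 3.285×10⁻⁶ × 1.843×10⁵ = 0.6054 J.
Time: 0.6054 J / 0.000242 W = 2500 s.

t ≈ 2500 s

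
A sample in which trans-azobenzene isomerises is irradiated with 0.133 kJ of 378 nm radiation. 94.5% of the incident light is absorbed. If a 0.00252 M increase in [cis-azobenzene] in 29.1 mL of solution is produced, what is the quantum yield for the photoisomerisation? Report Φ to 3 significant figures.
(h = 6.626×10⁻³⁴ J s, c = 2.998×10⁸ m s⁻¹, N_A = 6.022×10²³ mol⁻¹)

Φ = 0.185

Product: (0.00252 M)(0.0291 L) = 7.333×10⁻⁵ mol.
Photon energy at 378 nm: hc/λ = (6.626×10⁻³⁴)(2.998×10⁸)/(378×10⁻⁹) = 5.255×10⁻¹⁹ J.
Incident energy: 0.133 kJ = 133 J.
Photons incident: 133 / 5.255×10⁻¹⁹ = 2.531×10²⁰, i.e. 2.531×10²⁰/6.022×10²³ = 4.203×10⁻⁴ mol.
Photons absorbed: 0.945 × 4.203×10⁻⁴ = 3.972×10⁻⁴ mol.
Φ = 7.333×10⁻⁵ mol / 3.972×10⁻⁴ mol photons = 0.185.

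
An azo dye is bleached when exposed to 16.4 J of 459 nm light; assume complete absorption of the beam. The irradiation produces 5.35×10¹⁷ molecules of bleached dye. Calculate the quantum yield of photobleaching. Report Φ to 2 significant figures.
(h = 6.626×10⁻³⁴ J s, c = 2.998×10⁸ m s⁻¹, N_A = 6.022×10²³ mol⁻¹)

Φ = 0.014

Product: 5.35×10¹⁷ / 6.022×10²³ = 8.884×10⁻⁷ mol.
Photon energy at 459 nm: hc/λ = (6.626×10⁻³⁴)(2.998×10⁸)/(459×10⁻⁹) = 4.328×10⁻¹⁹ J.
Photons incident: 16.4 / 4.328×10⁻¹⁹ = 3.789×10¹⁹, i.e. 3.789×10¹⁹/6.022×10²³ = 6.292×10⁻⁵ mol.
Φ = 8.884×10⁻⁷ mol / 6.292×10⁻⁵ mol photons = 0.014.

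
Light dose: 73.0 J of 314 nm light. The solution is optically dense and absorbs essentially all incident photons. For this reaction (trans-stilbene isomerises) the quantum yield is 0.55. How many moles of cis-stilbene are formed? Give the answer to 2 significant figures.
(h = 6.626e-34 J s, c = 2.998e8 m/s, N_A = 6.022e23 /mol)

Photon energy at 314 nm: hc/λ = (6.626e-34)(2.998e8)/(314e-9) = 6.326e-19 J.
Photons incident: 73.0 / 6.326e-19 = 1.154e20, i.e. 1.154e20/6.022e23 = 1.916e-4 mol.
Product: Φ × n_abs = 0.55 × 1.916e-4 = 1.054e-4 mol.

1.1e-4 mol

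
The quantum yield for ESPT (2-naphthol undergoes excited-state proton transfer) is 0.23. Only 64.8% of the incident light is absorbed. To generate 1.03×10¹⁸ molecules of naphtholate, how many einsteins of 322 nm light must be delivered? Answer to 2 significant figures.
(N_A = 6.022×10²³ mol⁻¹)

Product: 1.03×10¹⁸ / 6.022×10²³ = 1.710×10⁻⁶ mol.
Photons that must be absorbed: 1.710×10⁻⁶ / 0.23 = 7.435×10⁻⁶ mol.
Incident photons needed: 7.435×10⁻⁶ / 0.648 = 1.147×10⁻⁵ mol.

1.1×10⁻⁵ einstein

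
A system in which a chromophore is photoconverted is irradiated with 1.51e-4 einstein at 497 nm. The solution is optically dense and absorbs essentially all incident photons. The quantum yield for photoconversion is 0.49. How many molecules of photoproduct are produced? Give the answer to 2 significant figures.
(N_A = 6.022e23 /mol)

4.5e19 molecules

Product: Φ × n_abs = 0.49 × 1.51e-4 = 7.399e-5 mol.
As a count: 7.399e-5 × 6.022e23 = 4.5e19.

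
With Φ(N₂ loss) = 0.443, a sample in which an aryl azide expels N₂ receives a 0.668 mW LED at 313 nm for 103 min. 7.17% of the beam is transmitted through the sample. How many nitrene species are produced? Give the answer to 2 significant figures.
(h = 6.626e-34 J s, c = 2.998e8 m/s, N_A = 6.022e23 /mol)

Photon energy at 313 nm: hc/λ = (6.626e-34)(2.998e8)/(313e-9) = 6.347e-19 J.
Energy delivered: (0.668 mW)(6180 s) = 4.128 J.
Photons incident: 4.128 / 6.347e-19 = 6.504e18, i.e. 6.504e18/6.022e23 = 1.080e-5 mol.
Fraction absorbed: 1 − 7.17/100 = 0.9283.
Photons absorbed: 0.9283 × 1.080e-5 = 1.003e-5 mol.
Product: Φ × n_abs = 0.443 × 1.003e-5 = 4.443e-6 mol.
As a count: 4.443e-6 × 6.022e23 = 2.7e18.

2.7e18 species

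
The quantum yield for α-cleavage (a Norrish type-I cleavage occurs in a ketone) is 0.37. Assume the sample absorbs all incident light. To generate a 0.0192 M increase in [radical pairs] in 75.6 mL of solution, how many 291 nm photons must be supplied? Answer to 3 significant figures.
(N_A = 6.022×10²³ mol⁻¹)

2.36×10²¹ photons

Product: (0.0192 M)(0.0756 L) = 0.001452 mol.
Photons that must be absorbed: 0.001452 / 0.37 = 0.003924 mol.
Photon count: 0.003924 × 6.022×10²³ = 2.36×10²¹.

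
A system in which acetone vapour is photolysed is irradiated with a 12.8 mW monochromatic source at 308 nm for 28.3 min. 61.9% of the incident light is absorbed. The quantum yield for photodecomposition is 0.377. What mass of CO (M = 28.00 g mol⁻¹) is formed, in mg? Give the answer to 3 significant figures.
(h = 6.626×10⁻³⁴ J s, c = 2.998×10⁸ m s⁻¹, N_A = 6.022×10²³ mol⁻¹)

Photon energy at 308 nm: hc/λ = (6.626×10⁻³⁴)(2.998×10⁸)/(308×10⁻⁹) = 6.450×10⁻¹⁹ J.
Energy delivered: (12.8 mW)(1698 s) = 21.73 J.
Photons incident: 21.73 / 6.450×10⁻¹⁹ = 3.369×10¹⁹, i.e. 3.369×10¹⁹/6.022×10²³ = 5.594×10⁻⁵ mol.
Photons absorbed: 0.619 × 5.594×10⁻⁵ = 3.463×10⁻⁵ mol.
Product: Φ × n_abs = 0.377 × 3.463×10⁻⁵ = 1.306×10⁻⁵ mol.
Mass: 1.306×10⁻⁵ × 28.00 = 3.657×10⁻⁴ g = 0.366 mg.

0.366 mg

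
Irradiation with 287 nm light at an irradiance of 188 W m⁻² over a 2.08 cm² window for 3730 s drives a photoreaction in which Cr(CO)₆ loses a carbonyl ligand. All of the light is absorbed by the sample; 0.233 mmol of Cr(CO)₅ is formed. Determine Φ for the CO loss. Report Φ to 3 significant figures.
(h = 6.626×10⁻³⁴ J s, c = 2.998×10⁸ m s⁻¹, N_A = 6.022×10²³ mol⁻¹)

Φ = 0.666

Product: 0.233 mmol = 2.33×10⁻⁴ mol.
Photon energy at 287 nm: hc/λ = (6.626×10⁻³⁴)(2.998×10⁸)/(287×10⁻⁹) = 6.922×10⁻¹⁹ J.
Energy delivered: (188 W m⁻²)(2.08×10⁻⁴ m²)(3730 s) = 145.9 J.
Photons incident: 145.9 / 6.922×10⁻¹⁹ = 2.108×10²⁰, i.e. 2.108×10²⁰/6.022×10²³ = 3.500×10⁻⁴ mol.
Φ = 2.33×10⁻⁴ mol / 3.500×10⁻⁴ mol photons = 0.666.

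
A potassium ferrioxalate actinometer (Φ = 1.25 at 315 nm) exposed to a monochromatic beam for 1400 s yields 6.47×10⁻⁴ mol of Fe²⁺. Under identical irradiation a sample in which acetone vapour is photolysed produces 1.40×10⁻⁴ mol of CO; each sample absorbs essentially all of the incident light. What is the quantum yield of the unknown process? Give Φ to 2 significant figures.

Photons absorbed by the actinometer: 6.47×10⁻⁴ / 1.25 = 5.176×10⁻⁴ mol.
Φ(unknown) = 1.40×10⁻⁴ / 5.176×10⁻⁴ = 0.27.

Φ = 0.27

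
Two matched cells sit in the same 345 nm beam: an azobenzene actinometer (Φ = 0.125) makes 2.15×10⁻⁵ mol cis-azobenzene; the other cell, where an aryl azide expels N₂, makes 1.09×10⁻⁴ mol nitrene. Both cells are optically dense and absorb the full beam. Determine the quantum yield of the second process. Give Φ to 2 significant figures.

Photons absorbed by the actinometer: 2.15×10⁻⁵ / 0.125 = 1.720×10⁻⁴ mol.
Φ(unknown) = 1.09×10⁻⁴ / 1.720×10⁻⁴ = 0.63.

Φ = 0.63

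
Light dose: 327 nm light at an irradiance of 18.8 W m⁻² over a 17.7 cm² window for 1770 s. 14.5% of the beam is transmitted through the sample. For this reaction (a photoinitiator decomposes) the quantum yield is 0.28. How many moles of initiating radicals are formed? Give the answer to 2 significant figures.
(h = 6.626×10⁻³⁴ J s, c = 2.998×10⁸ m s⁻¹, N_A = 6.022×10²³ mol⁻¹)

Photon energy at 327 nm: hc/λ = (6.626×10⁻³⁴)(2.998×10⁸)/(327×10⁻⁹) = 6.075×10⁻¹⁹ J.
Energy delivered: (18.8 W m⁻²)(17.7×10⁻⁴ m²)(1770 s) = 58.90 J.
Photons incident: 58.90 / 6.075×10⁻¹⁹ = 9.695×10¹⁹, i.e. 9.695×10¹⁹/6.022×10²³ = 1.610×10⁻⁴ mol.
Fraction absorbed: 1 − 14.5/100 = 0.8550.
Photons absorbed: 0.8550 × 1.610×10⁻⁴ = 1.377×10⁻⁴ mol.
Product: Φ × n_abs = 0.28 × 1.377×10⁻⁴ = 3.856×10⁻⁵ mol.

3.9×10⁻⁵ mol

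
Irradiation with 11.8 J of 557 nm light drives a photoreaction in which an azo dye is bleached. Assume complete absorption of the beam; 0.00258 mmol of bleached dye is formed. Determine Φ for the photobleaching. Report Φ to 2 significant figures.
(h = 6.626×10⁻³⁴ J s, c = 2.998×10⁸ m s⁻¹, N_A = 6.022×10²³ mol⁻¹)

Product: 0.00258 mmol = 2.58×10⁻⁶ mol.
Photon energy at 557 nm: hc/λ = (6.626×10⁻³⁴)(2.998×10⁸)/(557×10⁻⁹) = 3.566×10⁻¹⁹ J.
Photons incident: 11.8 / 3.566×10⁻¹⁹ = 3.309×10¹⁹, i.e. 3.309×10¹⁹/6.022×10²³ = 5.495×10⁻⁵ mol.
Φ = 2.58×10⁻⁶ mol / 5.495×10⁻⁵ mol photons = 0.047.

Φ = 0.047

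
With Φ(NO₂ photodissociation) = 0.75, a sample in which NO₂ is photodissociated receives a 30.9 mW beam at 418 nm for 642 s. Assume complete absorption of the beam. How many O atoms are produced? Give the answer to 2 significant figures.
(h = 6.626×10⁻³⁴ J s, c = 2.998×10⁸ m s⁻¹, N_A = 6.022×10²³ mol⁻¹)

3.1×10¹⁹ atoms

Photon energy at 418 nm: hc/λ = (6.626×10⁻³⁴)(2.998×10⁸)/(418×10⁻⁹) = 4.752×10⁻¹⁹ J.
Energy delivered: (30.9 mW)(642 s) = 19.84 J.
Photons incident: 19.84 / 4.752×10⁻¹⁹ = 4.175×10¹⁹, i.e. 4.175×10¹⁹/6.022×10²³ = 6.933×10⁻⁵ mol.
Product: Φ × n_abs = 0.75 × 6.933×10⁻⁵ = 5.200×10⁻⁵ mol.
As a count: 5.200×10⁻⁵ × 6.022×10²³ = 3.1×10¹⁹.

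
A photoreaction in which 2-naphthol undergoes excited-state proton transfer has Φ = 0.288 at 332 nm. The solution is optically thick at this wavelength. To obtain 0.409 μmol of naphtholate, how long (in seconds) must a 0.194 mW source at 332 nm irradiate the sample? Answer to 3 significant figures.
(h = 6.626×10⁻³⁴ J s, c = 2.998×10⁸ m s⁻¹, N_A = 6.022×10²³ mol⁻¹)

t ≈ 2640 s

Product: 0.409 μmol = 4.09×10⁻⁷ mol.
Photons that must be absorbed: 4.09×10⁻⁷ / 0.288 = 1.420×10⁻⁶ mol.
Photon energy: hc/λ = 5.983×10⁻¹⁹ J; per mole, 3.603×10⁵ J mol⁻¹.
Energy required: 1.420×10⁻⁶ × 3.603×10⁵ = 0.5116 J.
Time: 0.5116 J / 0.000194 W = 2640 s.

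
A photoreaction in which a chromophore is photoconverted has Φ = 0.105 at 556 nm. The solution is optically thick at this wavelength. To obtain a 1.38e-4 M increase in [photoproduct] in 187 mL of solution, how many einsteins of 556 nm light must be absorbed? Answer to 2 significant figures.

Product: (1.38e-4 M)(0.187 L) = 2.581e-5 mol.
Photons that must be absorbed: 2.581e-5 / 0.105 = 2.458e-4 mol.

2.5e-4 einstein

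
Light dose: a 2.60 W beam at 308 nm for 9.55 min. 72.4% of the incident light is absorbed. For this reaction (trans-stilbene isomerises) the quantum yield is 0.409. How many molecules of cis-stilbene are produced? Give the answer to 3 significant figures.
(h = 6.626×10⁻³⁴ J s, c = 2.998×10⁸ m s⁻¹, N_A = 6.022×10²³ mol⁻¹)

Photon energy at 308 nm: hc/λ = (6.626×10⁻³⁴)(2.998×10⁸)/(308×10⁻⁹) = 6.450×10⁻¹⁹ J.
Energy delivered: (2.60 W)(573 s) = 1490 J.
Photons incident: 1490 / 6.450×10⁻¹⁹ = 2.310×10²¹, i.e. 2.310×10²¹/6.022×10²³ = 0.003836 mol.
Photons absorbed: 0.724 × 0.003836 = 0.002777 mol.
Product: Φ × n_abs = 0.409 × 0.002777 = 0.001136 mol.
As a count: 0.001136 × 6.022×10²³ = 6.84×10²⁰.

6.84×10²⁰ molecules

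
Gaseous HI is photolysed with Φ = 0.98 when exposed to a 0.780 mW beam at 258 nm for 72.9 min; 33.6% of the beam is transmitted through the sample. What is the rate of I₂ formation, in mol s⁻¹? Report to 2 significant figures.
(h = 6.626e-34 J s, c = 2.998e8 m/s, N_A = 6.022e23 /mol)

Photon energy at 258 nm: hc/λ = (6.626e-34)(2.998e8)/(258e-9) = 7.700e-19 J.
Energy delivered: (0.780 mW)(4374 s) = 3.412 J.
Photons incident: 3.412 / 7.700e-19 = 4.431e18, i.e. 4.431e18/6.022e23 = 7.358e-6 mol.
Fraction absorbed: 1 − 33.6/100 = 0.6640.
Photons absorbed: 0.6640 × 7.358e-6 = 4.886e-6 mol.
Product formed: 0.98 × 4.886e-6 = 4.788e-6 mol.
Rate: 4.788e-6 / 4374 s = 1.1e-9 mol s⁻¹.

1.1e-9 mol s⁻¹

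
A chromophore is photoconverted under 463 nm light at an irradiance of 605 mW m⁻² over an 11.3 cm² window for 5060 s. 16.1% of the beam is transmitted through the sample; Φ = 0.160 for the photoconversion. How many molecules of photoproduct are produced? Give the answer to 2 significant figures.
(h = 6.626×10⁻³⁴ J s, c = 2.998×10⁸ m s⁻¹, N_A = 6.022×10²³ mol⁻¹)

Photon energy at 463 nm: hc/λ = (6.626×10⁻³⁴)(2.998×10⁸)/(463×10⁻⁹) = 4.290×10⁻¹⁹ J.
Energy delivered: (605 mW m⁻²)(11.3×10⁻⁴ m²)(5060 s) = 3.459 J.
Photons incident: 3.459 / 4.290×10⁻¹⁹ = 8.063×10¹⁸, i.e. 8.063×10¹⁸/6.022×10²³ = 1.339×10⁻⁵ mol.
Fraction absorbed: 1 − 16.1/100 = 0.8390.
Photons absorbed: 0.8390 × 1.339×10⁻⁵ = 1.123×10⁻⁵ mol.
Product: Φ × n_abs = 0.160 × 1.123×10⁻⁵ = 1.797×10⁻⁶ mol.
As a count: 1.797×10⁻⁶ × 6.022×10²³ = 1.1×10¹⁸.

1.1×10¹⁸ molecules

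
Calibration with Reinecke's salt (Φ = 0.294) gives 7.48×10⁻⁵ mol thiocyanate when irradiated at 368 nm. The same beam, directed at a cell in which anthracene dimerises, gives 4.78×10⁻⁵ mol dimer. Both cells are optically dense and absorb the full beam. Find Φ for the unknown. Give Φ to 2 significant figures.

Photons absorbed by the actinometer: 7.48×10⁻⁵ / 0.294 = 2.544×10⁻⁴ mol.
Φ(unknown) = 4.78×10⁻⁵ / 2.544×10⁻⁴ = 0.19.

Φ = 0.19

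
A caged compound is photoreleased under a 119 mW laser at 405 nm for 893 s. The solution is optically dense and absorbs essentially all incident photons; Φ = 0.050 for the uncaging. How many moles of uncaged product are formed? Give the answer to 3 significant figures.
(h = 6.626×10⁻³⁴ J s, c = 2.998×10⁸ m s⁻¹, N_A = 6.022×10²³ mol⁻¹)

Photon energy at 405 nm: hc/λ = (6.626×10⁻³⁴)(2.998×10⁸)/(405×10⁻⁹) = 4.905×10⁻¹⁹ J.
Energy delivered: (119 mW)(893 s) = 106.3 J.
Photons incident: 106.3 / 4.905×10⁻¹⁹ = 2.167×10²⁰, i.e. 2.167×10²⁰/6.022×10²³ = 3.598×10⁻⁴ mol.
Product: Φ × n_abs = 0.050 × 3.598×10⁻⁴ = 1.799×10⁻⁵ mol.

1.80×10⁻⁵ mol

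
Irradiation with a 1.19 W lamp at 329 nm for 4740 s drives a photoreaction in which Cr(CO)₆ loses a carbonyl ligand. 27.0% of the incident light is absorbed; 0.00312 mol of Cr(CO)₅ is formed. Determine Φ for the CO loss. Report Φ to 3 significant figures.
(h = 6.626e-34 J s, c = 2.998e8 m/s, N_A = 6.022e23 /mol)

Φ = 0.745

Photon energy at 329 nm: hc/λ = (6.626e-34)(2.998e8)/(329e-9) = 6.038e-19 J.
Energy delivered: (1.19 W)(4740 s) = 5641 J.
Photons incident: 5641 / 6.038e-19 = 9.342e21, i.e. 9.342e21/6.022e23 = 0.01551 mol.
Photons absorbed: 0.270 × 0.01551 = 0.004188 mol.
Φ = 0.00312 mol / 0.004188 mol photons = 0.745.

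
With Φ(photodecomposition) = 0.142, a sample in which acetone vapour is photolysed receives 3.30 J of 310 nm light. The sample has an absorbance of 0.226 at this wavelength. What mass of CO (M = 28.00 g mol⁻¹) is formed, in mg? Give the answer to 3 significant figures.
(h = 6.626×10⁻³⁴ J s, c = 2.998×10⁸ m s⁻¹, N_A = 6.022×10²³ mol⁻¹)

Photon energy at 310 nm: hc/λ = (6.626×10⁻³⁴)(2.998×10⁸)/(310×10⁻⁹) = 6.408×10⁻¹⁹ J.
Photons incident: 3.30 / 6.408×10⁻¹⁹ = 5.150×10¹⁸, i.e. 5.150×10¹⁸/6.022×10²³ = 8.552×10⁻⁶ mol.
Fraction absorbed: 1 − 10^(−0.226) = 0.4057.
Photons absorbed: 0.4057 × 8.552×10⁻⁶ = 3.470×10⁻⁶ mol.
Product: Φ × n_abs = 0.142 × 3.470×10⁻⁶ = 4.927×10⁻⁷ mol.
Mass: 4.927×10⁻⁷ × 28.00 = 1.380×10⁻⁵ g = 0.0138 mg.

0.0138 mg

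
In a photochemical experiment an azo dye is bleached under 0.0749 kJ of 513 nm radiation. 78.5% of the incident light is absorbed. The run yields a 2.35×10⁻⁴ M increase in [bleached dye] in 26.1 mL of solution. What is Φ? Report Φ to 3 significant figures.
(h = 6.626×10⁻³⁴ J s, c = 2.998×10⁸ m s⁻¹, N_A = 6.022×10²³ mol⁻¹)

Product: (2.35×10⁻⁴ M)(0.0261 L) = 6.134×10⁻⁶ mol.
Photon energy at 513 nm: hc/λ = (6.626×10⁻³⁴)(2.998×10⁸)/(513×10⁻⁹) = 3.872×10⁻¹⁹ J.
Incident energy: 0.0749 kJ = 74.9 J.
Photons incident: 74.9 / 3.872×10⁻¹⁹ = 1.934×10²⁰, i.e. 1.934×10²⁰/6.022×10²³ = 3.212×10⁻⁴ mol.
Photons absorbed: 0.785 × 3.212×10⁻⁴ = 2.521×10⁻⁴ mol.
Φ = 6.134×10⁻⁶ mol / 2.521×10⁻⁴ mol photons = 0.0243.

Φ = 0.0243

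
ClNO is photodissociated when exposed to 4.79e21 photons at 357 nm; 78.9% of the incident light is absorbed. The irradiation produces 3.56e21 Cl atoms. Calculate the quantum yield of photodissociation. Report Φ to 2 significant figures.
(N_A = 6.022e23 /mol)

Φ = 0.94

Product: 3.56e21 / 6.022e23 = 0.005912 mol.
Moles of photons: 4.79e21 / 6.022e23 = 0.007954 mol.
Photons absorbed: 0.789 × 0.007954 = 0.006276 mol.
Φ = 0.005912 mol / 0.006276 mol photons = 0.94.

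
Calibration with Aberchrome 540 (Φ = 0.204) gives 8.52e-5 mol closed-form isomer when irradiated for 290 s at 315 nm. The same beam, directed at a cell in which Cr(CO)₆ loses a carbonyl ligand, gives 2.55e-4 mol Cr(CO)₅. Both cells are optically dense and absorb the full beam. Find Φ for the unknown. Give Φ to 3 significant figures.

Photons absorbed by the actinometer: 8.52e-5 / 0.204 = 4.176e-4 mol.
Φ(unknown) = 2.55e-4 / 4.176e-4 = 0.611.

Φ = 0.611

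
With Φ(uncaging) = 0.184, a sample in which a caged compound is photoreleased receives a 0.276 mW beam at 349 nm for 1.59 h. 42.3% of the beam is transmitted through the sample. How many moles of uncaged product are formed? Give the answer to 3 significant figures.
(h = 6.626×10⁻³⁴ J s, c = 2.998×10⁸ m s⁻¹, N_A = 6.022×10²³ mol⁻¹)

4.89×10⁻⁷ mol

Photon energy at 349 nm: hc/λ = (6.626×10⁻³⁴)(2.998×10⁸)/(349×10⁻⁹) = 5.692×10⁻¹⁹ J.
Energy delivered: (0.276 mW)(5724 s) = 1.580 J.
Photons incident: 1.580 / 5.692×10⁻¹⁹ = 2.776×10¹⁸, i.e. 2.776×10¹⁸/6.022×10²³ = 4.610×10⁻⁶ mol.
Fraction absorbed: 1 − 42.3/100 = 0.5770.
Photons absorbed: 0.5770 × 4.610×10⁻⁶ = 2.660×10⁻⁶ mol.
Product: Φ × n_abs = 0.184 × 2.660×10⁻⁶ = 4.894×10⁻⁷ mol.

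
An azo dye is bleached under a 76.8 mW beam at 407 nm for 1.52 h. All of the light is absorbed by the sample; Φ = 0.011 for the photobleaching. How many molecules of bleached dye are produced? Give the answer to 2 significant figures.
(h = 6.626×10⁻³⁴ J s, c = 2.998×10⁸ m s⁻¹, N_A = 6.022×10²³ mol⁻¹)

Photon energy at 407 nm: hc/λ = (6.626×10⁻³⁴)(2.998×10⁸)/(407×10⁻⁹) = 4.881×10⁻¹⁹ J.
Energy delivered: (76.8 mW)(5472 s) = 420.2 J.
Photons incident: 420.2 / 4.881×10⁻¹⁹ = 8.609×10²⁰, i.e. 8.609×10²⁰/6.022×10²³ = 0.001430 mol.
Product: Φ × n_abs = 0.011 × 0.001430 = 1.573×10⁻⁵ mol.
As a count: 1.573×10⁻⁵ × 6.022×10²³ = 9.5×10¹⁸.

9.5×10¹⁸ molecules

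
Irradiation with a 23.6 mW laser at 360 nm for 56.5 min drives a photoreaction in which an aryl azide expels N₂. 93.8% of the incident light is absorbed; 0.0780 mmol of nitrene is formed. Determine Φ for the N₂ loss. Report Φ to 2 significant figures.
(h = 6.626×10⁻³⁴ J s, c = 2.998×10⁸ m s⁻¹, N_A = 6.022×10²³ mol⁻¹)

Product: 0.0780 mmol = 7.80×10⁻⁵ mol.
Photon energy at 360 nm: hc/λ = (6.626×10⁻³⁴)(2.998×10⁸)/(360×10⁻⁹) = 5.518×10⁻¹⁹ J.
Energy delivered: (23.6 mW)(3390 s) = 80.00 J.
Photons incident: 80.00 / 5.518×10⁻¹⁹ = 1.450×10²⁰, i.e. 1.450×10²⁰/6.022×10²³ = 2.408×10⁻⁴ mol.
Photons absorbed: 0.938 × 2.408×10⁻⁴ = 2.259×10⁻⁴ mol.
Φ = 7.80×10⁻⁵ mol / 2.259×10⁻⁴ mol photons = 0.35.

Φ = 0.35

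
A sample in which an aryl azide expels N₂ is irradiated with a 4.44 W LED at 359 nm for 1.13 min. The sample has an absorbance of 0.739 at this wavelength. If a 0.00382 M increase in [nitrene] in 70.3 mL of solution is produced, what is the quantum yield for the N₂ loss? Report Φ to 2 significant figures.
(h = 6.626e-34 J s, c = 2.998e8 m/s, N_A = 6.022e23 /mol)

Product: (0.00382 M)(0.0703 L) = 2.685e-4 mol.
Photon energy at 359 nm: hc/λ = (6.626e-34)(2.998e8)/(359e-9) = 5.533e-19 J.
Energy delivered: (4.44 W)(67.8 s) = 301.0 J.
Photons incident: 301.0 / 5.533e-19 = 5.440e20, i.e. 5.440e20/6.022e23 = 9.034e-4 mol.
Fraction absorbed: 1 − 10^(−0.739) = 0.8176.
Photons absorbed: 0.8176 × 9.034e-4 = 7.386e-4 mol.
Φ = 2.685e-4 mol / 7.386e-4 mol photons = 0.36.

Φ = 0.36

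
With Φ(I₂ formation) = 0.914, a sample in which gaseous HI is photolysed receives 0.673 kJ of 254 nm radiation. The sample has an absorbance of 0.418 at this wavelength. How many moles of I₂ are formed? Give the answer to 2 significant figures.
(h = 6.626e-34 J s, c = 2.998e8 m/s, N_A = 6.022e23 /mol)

Photon energy at 254 nm: hc/λ = (6.626e-34)(2.998e8)/(254e-9) = 7.821e-19 J.
Incident energy: 0.673 kJ = 673 J.
Photons incident: 673 / 7.821e-19 = 8.605e20, i.e. 8.605e20/6.022e23 = 0.001429 mol.
Fraction absorbed: 1 − 10^(−0.418) = 0.6181.
Photons absorbed: 0.6181 × 0.001429 = 8.833e-4 mol.
Product: Φ × n_abs = 0.914 × 8.833e-4 = 8.073e-4 mol.

8.1e-4 mol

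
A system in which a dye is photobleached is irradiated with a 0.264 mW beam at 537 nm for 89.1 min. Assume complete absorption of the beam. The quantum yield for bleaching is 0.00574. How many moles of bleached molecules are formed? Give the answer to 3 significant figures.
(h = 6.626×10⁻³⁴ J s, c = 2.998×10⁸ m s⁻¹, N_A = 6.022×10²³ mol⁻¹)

Photon energy at 537 nm: hc/λ = (6.626×10⁻³⁴)(2.998×10⁸)/(537×10⁻⁹) = 3.699×10⁻¹⁹ J.
Energy delivered: (0.264 mW)(5346 s) = 1.411 J.
Photons incident: 1.411 / 3.699×10⁻¹⁹ = 3.815×10¹⁸, i.e. 3.815×10¹⁸/6.022×10²³ = 6.335×10⁻⁶ mol.
Product: Φ × n_abs = 0.00574 × 6.335×10⁻⁶ = 3.636×10⁻⁸ mol.

3.64×10⁻⁸ mol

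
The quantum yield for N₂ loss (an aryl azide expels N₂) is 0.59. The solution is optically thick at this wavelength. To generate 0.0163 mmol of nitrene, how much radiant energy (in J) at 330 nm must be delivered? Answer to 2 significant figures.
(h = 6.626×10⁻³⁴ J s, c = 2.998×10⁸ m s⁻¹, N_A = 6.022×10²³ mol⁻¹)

Product: 0.0163 mmol = 1.63×10⁻⁵ mol.
Photons that must be absorbed: 1.63×10⁻⁵ / 0.59 = 2.763×10⁻⁵ mol.
Photon energy: hc/λ = 6.020×10⁻¹⁹ J; per mole, 3.625×10⁵ J mol⁻¹.
Energy required: 2.763×10⁻⁵ × 3.625×10⁵ = 10 J.

10 J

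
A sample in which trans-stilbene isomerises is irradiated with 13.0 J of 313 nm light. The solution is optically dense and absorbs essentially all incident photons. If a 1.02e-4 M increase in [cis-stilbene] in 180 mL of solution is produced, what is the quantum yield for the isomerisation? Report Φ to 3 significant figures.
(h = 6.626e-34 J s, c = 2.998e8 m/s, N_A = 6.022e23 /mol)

Φ = 0.540

Product: (1.02e-4 M)(0.18 L) = 1.836e-5 mol.
Photon energy at 313 nm: hc/λ = (6.626e-34)(2.998e8)/(313e-9) = 6.347e-19 J.
Photons incident: 13.0 / 6.347e-19 = 2.048e19, i.e. 2.048e19/6.022e23 = 3.401e-5 mol.
Φ = 1.836e-5 mol / 3.401e-5 mol photons = 0.540.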